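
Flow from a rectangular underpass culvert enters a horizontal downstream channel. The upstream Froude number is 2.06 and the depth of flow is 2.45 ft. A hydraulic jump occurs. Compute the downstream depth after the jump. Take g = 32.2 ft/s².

Fr₁ = 2.06 (given).
Conjugate-depth relation: y₂/y₁ = ½[√(1 + 8Fr₁²) − 1] = ½[√34.95 − 1] = 2.46.
y₂ = 2.46 × 2.45 = 6.02 ft.

y₂ = 6.02 ft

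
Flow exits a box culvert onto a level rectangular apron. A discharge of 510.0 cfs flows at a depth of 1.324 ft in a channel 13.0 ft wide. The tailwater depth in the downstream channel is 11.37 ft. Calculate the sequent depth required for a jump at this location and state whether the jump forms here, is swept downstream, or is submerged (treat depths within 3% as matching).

y₂ = 7.861 ft; the jump is submerged

q = Q/b = 510.0/13.0 = 39.23 ft²/s; V₁ = q/y₁ = 29.63 ft/s. Fr₁ = V₁/√(g·y₁) = 4.538.
Conjugate-depth relation: y₂/y₁ = ½[√(1 + 8Fr₁²) − 1] = ½[√165.75 − 1] = 5.937.
y₂ = 5.937 × 1.324 = 7.861 ft.
Tailwater y_tw = 11.37 ft: y_tw > y₂, so the jump is submerged.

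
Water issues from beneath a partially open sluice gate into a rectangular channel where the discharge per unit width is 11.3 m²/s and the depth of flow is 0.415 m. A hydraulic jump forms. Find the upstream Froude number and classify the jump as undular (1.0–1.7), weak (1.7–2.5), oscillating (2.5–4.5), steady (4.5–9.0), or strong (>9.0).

V₁ = q/y₁ = 11.3/0.415 = 27.2 m/s. Fr₁ = V₁/√(g·y₁) = 27.2/√(9.81×0.415) = 13.5.
Fr₁ = 13.5 lies in the strong range.

Fr₁ = 13.5; strong jump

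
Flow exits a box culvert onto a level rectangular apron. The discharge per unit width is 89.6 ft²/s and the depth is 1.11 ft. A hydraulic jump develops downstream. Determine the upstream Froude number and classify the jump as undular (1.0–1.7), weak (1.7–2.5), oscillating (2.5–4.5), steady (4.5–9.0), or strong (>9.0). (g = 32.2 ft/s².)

Fr₁ = 13.5; strong jump

V₁ = q/y₁ = 89.6/1.11 = 80.7 ft/s. Fr₁ = V₁/√(g·y₁) = 80.7/√(32.2×1.11) = 13.5.
Fr₁ = 13.5 lies in the strong range.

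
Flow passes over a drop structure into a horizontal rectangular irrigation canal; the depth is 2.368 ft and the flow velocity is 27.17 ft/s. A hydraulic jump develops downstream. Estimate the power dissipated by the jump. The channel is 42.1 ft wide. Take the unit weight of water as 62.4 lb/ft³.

P = 1163 hp

Fr₁ = V₁/√(g·y₁) = 27.17/√(32.2×2.368) = 3.112.
By Bélanger, y₂/y₁ = ½[√(1 + 8Fr₁²) − 1] = ½[√78.452 − 1] = 3.929.
y₂ = 3.929 × 2.368 = 9.303 ft.
q = V₁·y₁ = 27.17 × 2.368 = 64.34 ft²/s. V₂ = q/y₂ = 64.34/9.303 = 6.916 ft/s. E₁ = y₁ + V₁²/2g = 13.83 ft; E₂ = y₂ + V₂²/2g = 10.05 ft. ΔE = E₁ − E₂ = 3.785 ft.
Q = q·b = 64.34 × 42.1 = 2709 cfs. P = γ·Q·ΔE/550 = 62.4 × 2709 × 3.785 / 550 = 1163 hp.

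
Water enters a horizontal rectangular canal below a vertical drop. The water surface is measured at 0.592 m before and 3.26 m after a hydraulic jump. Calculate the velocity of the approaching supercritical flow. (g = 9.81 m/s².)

V₁ = 10.2 m/s

For a rectangular channel the momentum equation gives q² = ½·g·y₁·y₂·(y₁ + y₂) = ½×9.81×0.592×3.26×3.85 = 36.5.
q = √36.5 = 6.04 m²/s.
V₁ = q/y₁ = 6.04/0.592 = 10.2 m/s.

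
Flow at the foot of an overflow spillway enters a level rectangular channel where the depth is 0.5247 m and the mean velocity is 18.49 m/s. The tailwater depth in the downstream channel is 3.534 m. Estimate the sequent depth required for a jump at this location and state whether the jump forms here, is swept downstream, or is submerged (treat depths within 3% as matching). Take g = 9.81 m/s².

Fr₁ = V₁/√(g·y₁) = 18.49/√(9.81×0.5247) = 8.150.
Sequent-depth ratio: y₂/y₁ = ½[√(1 + 8Fr₁²) − 1] = ½[√532.35 − 1] = 11.04.
y₂ = 11.04 × 0.5247 = 5.791 m.
Tailwater y_tw = 3.534 m: y_tw < y₂, so the jump is swept downstream.

y₂ = 5.791 m; the jump is swept downstream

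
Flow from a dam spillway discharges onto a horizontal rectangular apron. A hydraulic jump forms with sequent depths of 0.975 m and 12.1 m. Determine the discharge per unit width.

For a rectangular channel the momentum equation gives q² = ½·g·y₁·y₂·(y₁ + y₂) = ½×9.81×0.975×12.1×13.1 = 757.
q = √757 = 27.5 m²/s.

q = 27.5 m²/s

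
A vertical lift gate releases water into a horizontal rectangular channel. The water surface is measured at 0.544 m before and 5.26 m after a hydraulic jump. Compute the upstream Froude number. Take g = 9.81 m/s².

For a rectangular channel the momentum equation gives q² = ½·g·y₁·y₂·(y₁ + y₂) = ½×9.81×0.544×5.26×5.80 = 81.5.
q = √81.5 = 9.03 m²/s.
V₁ = q/y₁ = 16.6 m/s; Fr₁ = V₁/√(g·y₁) = 7.18.

Fr₁ = 7.18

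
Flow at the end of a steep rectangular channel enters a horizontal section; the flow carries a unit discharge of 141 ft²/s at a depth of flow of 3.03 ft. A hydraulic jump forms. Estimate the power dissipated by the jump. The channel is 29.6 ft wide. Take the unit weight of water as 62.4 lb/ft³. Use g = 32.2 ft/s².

V₁ = q/y₁ = 141/3.03 = 46.5 ft/s. Fr₁ = V₁/√(g·y₁) = 46.5/√(32.2×3.03) = 4.71.
From the momentum equation for a rectangular channel, y₂/y₁ = ½[√(1 + 8Fr₁²) − 1] = ½[√178.6 − 1] = 6.18.
y₂ = 6.18 × 3.03 = 18.7 ft.
Head loss: ΔE = (y₂ − y₁)³/(4y₁y₂) = (18.7 − 3.03)³/(4×3.03×18.7) = 3869/227 = 17.0 ft.
Q = q·b = 141 × 29.6 = 4174 cfs. P = γ·Q·ΔE/550 = 62.4 × 4174 × 17.0 / 550 = 8071 hp.

P = 8071 hp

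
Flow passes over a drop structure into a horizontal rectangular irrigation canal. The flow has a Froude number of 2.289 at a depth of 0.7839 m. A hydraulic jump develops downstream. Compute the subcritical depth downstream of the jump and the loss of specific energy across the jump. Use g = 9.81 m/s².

Fr₁ = 2.289 (given).
Conjugate-depth relation: y₂/y₁ = ½[√(1 + 8Fr₁²) − 1] = ½[√42.916 − 1] = 2.776.
y₂ = 2.776 × 0.7839 = 2.176 m.
Head loss: ΔE = (y₂ − y₁)³/(4y₁y₂) = (2.176 − 0.7839)³/(4×0.7839×2.176) = 2.696/6.822 = 0.3952 m.

y₂ = 2.176 m; ΔE = 0.3952 m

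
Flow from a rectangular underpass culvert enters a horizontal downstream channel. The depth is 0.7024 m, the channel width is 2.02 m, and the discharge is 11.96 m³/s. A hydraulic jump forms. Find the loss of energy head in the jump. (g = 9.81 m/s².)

ΔE = 1.247 m

q = Q/b = 11.96/2.02 = 5.921 m²/s; V₁ = q/y₁ = 8.429 m/s. Fr₁ = V₁/√(g·y₁) = 3.211.
Bélanger equation: y₂/y₁ = ½[√(1 + 8Fr₁²) − 1] = ½[√83.495 − 1] = 4.069.
y₂ = 4.069 × 0.7024 = 2.858 m.
Head loss: ΔE = (y₂ − y₁)³/(4y₁y₂) = (2.858 − 0.7024)³/(4×0.7024×2.858) = 10.01/8.030 = 1.247 m.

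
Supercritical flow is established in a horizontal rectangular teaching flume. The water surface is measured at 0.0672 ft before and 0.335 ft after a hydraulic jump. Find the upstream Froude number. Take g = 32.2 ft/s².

For a rectangular channel the momentum equation gives q² = ½·g·y₁·y₂·(y₁ + y₂) = ½×32.2×0.0672×0.335×0.402 = 0.146.
q = √0.146 = 0.382 ft²/s.
V₁ = q/y₁ = 5.68 ft/s; Fr₁ = V₁/√(g·y₁) = 3.86.

Fr₁ = 3.86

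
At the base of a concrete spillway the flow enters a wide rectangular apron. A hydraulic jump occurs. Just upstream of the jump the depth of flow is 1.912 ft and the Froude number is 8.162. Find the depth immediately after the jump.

Fr₁ = 8.162 (given).
By Bélanger, y₂/y₁ = ½[√(1 + 8Fr₁²) − 1] = ½[√533.95 − 1] = 11.05.
y₂ = 11.05 × 1.912 = 21.13 ft.

y₂ = 21.13 ft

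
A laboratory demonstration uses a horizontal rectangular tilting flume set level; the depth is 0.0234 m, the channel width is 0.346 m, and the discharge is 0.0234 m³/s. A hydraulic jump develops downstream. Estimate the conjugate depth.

q = Q/b = 0.0234/0.346 = 0.0676 m²/s; V₁ = q/y₁ = 2.89 m/s. Fr₁ = V₁/√(g·y₁) = 6.03.
Conjugate-depth relation: y₂/y₁ = ½[√(1 + 8Fr₁²) − 1] = ½[√292.1 − 1] = 8.05.
y₂ = 8.05 × 0.0234 = 0.188 m.

y₂ = 0.188 m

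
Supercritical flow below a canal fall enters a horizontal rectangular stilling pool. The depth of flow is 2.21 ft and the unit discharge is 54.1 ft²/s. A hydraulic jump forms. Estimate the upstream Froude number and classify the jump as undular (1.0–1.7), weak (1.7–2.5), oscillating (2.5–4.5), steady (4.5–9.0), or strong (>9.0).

V₁ = q/y₁ = 54.1/2.21 = 24.5 ft/s. Fr₁ = V₁/√(g·y₁) = 24.5/√(32.2×2.21) = 2.90.
Fr₁ = 2.90 lies in the oscillating range.

Fr₁ = 2.90; oscillating jump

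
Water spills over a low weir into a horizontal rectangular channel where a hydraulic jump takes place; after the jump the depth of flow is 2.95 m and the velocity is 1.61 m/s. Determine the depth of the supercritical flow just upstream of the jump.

Fr₂ = V₂/√(g·y₂) = 1.61/√(9.81×2.95) = 0.299.
Applying the sequent-depth relation in reverse, y₁/y₂ = ½[√(1 + 8Fr₂²) − 1] = ½[√1.717 − 1] = 0.155.
y₁ = 0.155 × 2.95 = 0.458 m.

y₁ = 0.458 m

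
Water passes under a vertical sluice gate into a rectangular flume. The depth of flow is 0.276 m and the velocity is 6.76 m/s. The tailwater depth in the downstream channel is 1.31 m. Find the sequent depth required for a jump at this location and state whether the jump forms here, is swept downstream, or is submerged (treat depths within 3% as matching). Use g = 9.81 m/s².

Fr₁ = V₁/√(g·y₁) = 6.76/√(9.81×0.276) = 4.11.
Sequent-depth ratio: y₂/y₁ = ½[√(1 + 8Fr₁²) − 1] = ½[√136.0 − 1] = 5.33.
y₂ = 5.33 × 0.276 = 1.47 m.
Tailwater y_tw = 1.31 m: y_tw < y₂, so the jump is swept downstream.

y₂ = 1.47 m; the jump is swept downstream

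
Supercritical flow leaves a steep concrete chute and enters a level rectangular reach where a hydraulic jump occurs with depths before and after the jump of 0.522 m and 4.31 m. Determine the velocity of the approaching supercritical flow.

V₁ = 14.0 m/s

For a rectangular channel the momentum equation gives q² = ½·g·y₁·y₂·(y₁ + y₂) = ½×9.81×0.522×4.31×4.83 = 53.3.
q = √53.3 = 7.30 m²/s.
V₁ = q/y₁ = 7.30/0.522 = 14.0 m/s.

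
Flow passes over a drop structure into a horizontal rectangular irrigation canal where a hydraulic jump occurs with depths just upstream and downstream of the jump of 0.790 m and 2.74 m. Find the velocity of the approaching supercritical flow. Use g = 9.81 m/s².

V₁ = 7.75 m/s

For a rectangular channel the momentum equation gives q² = ½·g·y₁·y₂·(y₁ + y₂) = ½×9.81×0.790×2.74×3.53 = 37.5.
q = √37.5 = 6.12 m²/s.
V₁ = q/y₁ = 6.12/0.790 = 7.75 m/s.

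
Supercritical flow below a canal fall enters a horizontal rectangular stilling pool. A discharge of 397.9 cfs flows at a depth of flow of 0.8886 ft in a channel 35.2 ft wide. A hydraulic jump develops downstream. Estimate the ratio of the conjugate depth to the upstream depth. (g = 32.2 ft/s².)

q = Q/b = 397.9/35.2 = 11.30 ft²/s; V₁ = q/y₁ = 12.72 ft/s. Fr₁ = V₁/√(g·y₁) = 2.378.
Bélanger equation: y₂/y₁ = ½[√(1 + 8Fr₁²) − 1] = ½[√46.246 − 1] = 2.900.

y₂/y₁ = 2.900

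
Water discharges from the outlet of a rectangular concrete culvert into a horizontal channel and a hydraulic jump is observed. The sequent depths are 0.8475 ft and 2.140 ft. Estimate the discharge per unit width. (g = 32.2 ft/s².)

q = 9.340 ft²/s

For a rectangular channel the momentum equation gives q² = ½·g·y₁·y₂·(y₁ + y₂) = ½×32.2×0.8475×2.140×2.988 = 87.23.
q = √87.23 = 9.340 ft²/s.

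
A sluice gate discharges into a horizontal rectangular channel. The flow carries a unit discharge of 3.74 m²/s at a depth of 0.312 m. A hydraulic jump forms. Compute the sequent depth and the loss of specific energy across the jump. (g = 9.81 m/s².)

V₁ = q/y₁ = 3.74/0.312 = 12.0 m/s. Fr₁ = V₁/√(g·y₁) = 12.0/√(9.81×0.312) = 6.85.
Conjugate-depth relation: y₂/y₁ = ½[√(1 + 8Fr₁²) − 1] = ½[√376.6 − 1] = 9.20.
y₂ = 9.20 × 0.312 = 2.87 m.
V₂ = q/y₂ = 3.74/2.87 = 1.30 m/s. E₁ = y₁ + V₁²/2g = 7.64 m; E₂ = y₂ + V₂²/2g = 2.96 m. ΔE = E₁ − E₂ = 4.68 m.

y₂ = 2.87 m; ΔE = 4.68 m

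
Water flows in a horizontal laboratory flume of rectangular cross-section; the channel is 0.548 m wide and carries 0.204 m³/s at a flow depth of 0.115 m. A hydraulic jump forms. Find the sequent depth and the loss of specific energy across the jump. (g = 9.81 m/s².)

q = Q/b = 0.204/0.548 = 0.372 m²/s; V₁ = q/y₁ = 3.24 m/s. Fr₁ = V₁/√(g·y₁) = 3.05.
By Bélanger, y₂/y₁ = ½[√(1 + 8Fr₁²) − 1] = ½[√75.31 − 1] = 3.84.
y₂ = 3.84 × 0.115 = 0.441 m.
V₂ = q/y₂ = 0.372/0.441 = 0.843 m/s. E₁ = y₁ + V₁²/2g = 0.649 m; E₂ = y₂ + V₂²/2g = 0.478 m. ΔE = E₁ − E₂ = 0.171 m.

y₂ = 0.441 m; ΔE = 0.171 m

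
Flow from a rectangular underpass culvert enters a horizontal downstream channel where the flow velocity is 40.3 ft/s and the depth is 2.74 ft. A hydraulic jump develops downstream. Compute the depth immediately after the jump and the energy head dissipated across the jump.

Fr₁ = V₁/√(g·y₁) = 40.3/√(32.2×2.74) = 4.29.
By Bélanger, y₂/y₁ = ½[√(1 + 8Fr₁²) − 1] = ½[√148.3 − 1] = 5.59.
y₂ = 5.59 × 2.74 = 15.3 ft.
q = V₁·y₁ = 40.3 × 2.74 = 110 ft²/s. V₂ = q/y₂ = 110/15.3 = 7.21 ft/s. E₁ = y₁ + V₁²/2g = 28.0 ft; E₂ = y₂ + V₂²/2g = 16.1 ft. ΔE = E₁ − E₂ = 11.8 ft.

y₂ = 15.3 ft; ΔE = 11.8 ft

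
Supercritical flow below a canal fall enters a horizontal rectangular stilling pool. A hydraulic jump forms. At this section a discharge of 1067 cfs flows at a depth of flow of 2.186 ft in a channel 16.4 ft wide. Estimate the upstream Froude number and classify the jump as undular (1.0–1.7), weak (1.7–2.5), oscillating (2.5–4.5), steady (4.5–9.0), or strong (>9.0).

Fr₁ = 3.547; oscillating jump

q = Q/b = 1067/16.4 = 65.06 ft²/s; V₁ = q/y₁ = 29.76 ft/s. Fr₁ = V₁/√(g·y₁) = 3.547.
Fr₁ = 3.547 lies in the oscillating range.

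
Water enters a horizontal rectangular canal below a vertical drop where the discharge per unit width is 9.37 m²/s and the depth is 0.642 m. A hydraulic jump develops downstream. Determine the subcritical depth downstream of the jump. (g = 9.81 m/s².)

y₂ = 4.97 m

V₁ = q/y₁ = 9.37/0.642 = 14.6 m/s. Fr₁ = V₁/√(g·y₁) = 14.6/√(9.81×0.642) = 5.82.
From the momentum equation for a rectangular channel, y₂/y₁ = ½[√(1 + 8Fr₁²) − 1] = ½[√271.6 − 1] = 7.74.
y₂ = 7.74 × 0.642 = 4.97 m.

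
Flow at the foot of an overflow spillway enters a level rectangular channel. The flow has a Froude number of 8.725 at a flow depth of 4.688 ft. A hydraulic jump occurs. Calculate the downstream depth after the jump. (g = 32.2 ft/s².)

y₂ = 55.55 ft

Fr₁ = 8.725 (given).
Bélanger equation: y₂/y₁ = ½[√(1 + 8Fr₁²) − 1] = ½[√610.00 − 1] = 11.85.
y₂ = 11.85 × 4.688 = 55.55 ft.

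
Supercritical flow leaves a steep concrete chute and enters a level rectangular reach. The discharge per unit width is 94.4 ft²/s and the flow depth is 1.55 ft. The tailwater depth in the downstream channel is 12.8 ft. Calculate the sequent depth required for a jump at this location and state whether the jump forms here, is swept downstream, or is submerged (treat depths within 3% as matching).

y₂ = 18.1 ft; the jump is swept downstream

V₁ = q/y₁ = 94.4/1.55 = 60.9 ft/s. Fr₁ = V₁/√(g·y₁) = 60.9/√(32.2×1.55) = 8.62.
Conjugate-depth relation: y₂/y₁ = ½[√(1 + 8Fr₁²) − 1] = ½[√595.5 − 1] = 11.7.
y₂ = 11.7 × 1.55 = 18.1 ft.
Tailwater y_tw = 12.8 ft: y_tw < y₂, so the jump is swept downstream.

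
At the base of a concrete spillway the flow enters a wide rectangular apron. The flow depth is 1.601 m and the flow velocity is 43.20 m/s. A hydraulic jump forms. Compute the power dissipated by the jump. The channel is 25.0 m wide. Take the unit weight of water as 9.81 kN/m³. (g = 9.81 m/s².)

P = 1228067 kW

Fr₁ = V₁/√(g·y₁) = 43.20/√(9.81×1.601) = 10.90.
Conjugate-depth relation: y₂/y₁ = ½[√(1 + 8Fr₁²) − 1] = ½[√951.60 − 1] = 14.92.
y₂ = 14.92 × 1.601 = 23.89 m.
q = V₁·y₁ = 43.20 × 1.601 = 69.16 m²/s. V₂ = q/y₂ = 69.16/23.89 = 2.895 m/s. E₁ = y₁ + V₁²/2g = 96.72 m; E₂ = y₂ + V₂²/2g = 24.32 m. ΔE = E₁ − E₂ = 72.40 m.
Q = q·b = 69.16 × 25.0 = 1729 m³/s. P = γ·Q·ΔE = 9.81 × 1729 × 72.40 = 1228067 kW.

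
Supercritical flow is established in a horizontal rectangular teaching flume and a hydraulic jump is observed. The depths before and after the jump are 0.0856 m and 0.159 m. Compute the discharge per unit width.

q = 0.128 m²/s

For a rectangular channel the momentum equation gives q² = ½·g·y₁·y₂·(y₁ + y₂) = ½×9.81×0.0856×0.159×0.245 = 0.0163.
q = √0.0163 = 0.128 m²/s.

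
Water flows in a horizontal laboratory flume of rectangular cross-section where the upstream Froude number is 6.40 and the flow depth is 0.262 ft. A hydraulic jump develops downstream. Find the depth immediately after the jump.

Fr₁ = 6.40 (given).
Conjugate-depth relation: y₂/y₁ = ½[√(1 + 8Fr₁²) − 1] = ½[√328.7 − 1] = 8.56.
y₂ = 8.56 × 0.262 = 2.24 ft.

y₂ = 2.24 ft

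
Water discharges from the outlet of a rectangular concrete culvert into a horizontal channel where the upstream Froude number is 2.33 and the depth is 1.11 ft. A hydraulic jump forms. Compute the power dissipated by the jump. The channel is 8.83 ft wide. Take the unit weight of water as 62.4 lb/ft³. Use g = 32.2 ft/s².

P = 9.34 hp

Fr₁ = 2.33 (given).
By Bélanger, y₂/y₁ = ½[√(1 + 8Fr₁²) − 1] = ½[√44.43 − 1] = 2.83.
y₂ = 2.83 × 1.11 = 3.14 ft.
Head loss: ΔE = (y₂ − y₁)³/(4y₁y₂) = (3.14 − 1.11)³/(4×1.11×3.14) = 8.42/14.0 = 0.603 ft.
V₁ = Fr₁·√(g·y₁) = 2.33×√(32.2×1.11) = 13.9 ft/s; q = V₁·y₁ = 15.5 ft²/s. Q = q·b = 15.5 × 8.83 = 137 cfs. P = γ·Q·ΔE/550 = 62.4 × 137 × 0.603 / 550 = 9.34 hp.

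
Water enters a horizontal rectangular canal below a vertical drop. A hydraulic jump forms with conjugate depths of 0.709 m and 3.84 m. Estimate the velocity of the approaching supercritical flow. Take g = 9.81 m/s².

For a rectangular channel the momentum equation gives q² = ½·g·y₁·y₂·(y₁ + y₂) = ½×9.81×0.709×3.84×4.55 = 60.7.
q = √60.7 = 7.79 m²/s.
V₁ = q/y₁ = 7.79/0.709 = 11.0 m/s.

V₁ = 11.0 m/s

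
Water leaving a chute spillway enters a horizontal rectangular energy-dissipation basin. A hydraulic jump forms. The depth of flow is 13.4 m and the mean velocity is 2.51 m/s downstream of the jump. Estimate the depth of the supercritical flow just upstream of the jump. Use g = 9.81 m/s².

Fr₂ = V₂/√(g·y₂) = 2.51/√(9.81×13.4) = 0.219.
Since the conjugate-depth ratio holds either way, y₁/y₂ = ½[√(1 + 8Fr₂²) − 1] = ½[√1.383 − 1] = 0.0881.
y₁ = 0.0881 × 13.4 = 1.18 m.

y₁ = 1.18 m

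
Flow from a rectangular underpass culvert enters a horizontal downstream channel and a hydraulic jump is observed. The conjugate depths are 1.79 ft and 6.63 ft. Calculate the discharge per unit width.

q = 40.1 ft²/s

For a rectangular channel the momentum equation gives q² = ½·g·y₁·y₂·(y₁ + y₂) = ½×32.2×1.79×6.63×8.42 = 1609.
q = √1609 = 40.1 ft²/s.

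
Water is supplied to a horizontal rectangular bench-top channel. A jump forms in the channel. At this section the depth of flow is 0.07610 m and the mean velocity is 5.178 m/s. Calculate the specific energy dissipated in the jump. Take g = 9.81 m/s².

Fr₁ = V₁/√(g·y₁) = 5.178/√(9.81×0.07610) = 5.993.
Conjugate-depth relation: y₂/y₁ = ½[√(1 + 8Fr₁²) − 1] = ½[√288.32 − 1] = 7.990.
y₂ = 7.990 × 0.07610 = 0.6080 m.
Head loss: ΔE = (y₂ − y₁)³/(4y₁y₂) = (0.6080 − 0.07610)³/(4×0.07610×0.6080) = 0.1505/0.1851 = 0.8132 m.

ΔE = 0.8132 m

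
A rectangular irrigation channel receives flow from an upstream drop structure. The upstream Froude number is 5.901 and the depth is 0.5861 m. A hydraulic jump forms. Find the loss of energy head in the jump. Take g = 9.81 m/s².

ΔE = 6.019 m

Fr₁ = 5.901 (given).
By Bélanger, y₂/y₁ = ½[√(1 + 8Fr₁²) − 1] = ½[√279.57 − 1] = 7.860.
y₂ = 7.860 × 0.5861 = 4.607 m.
V₁ = Fr₁·√(g·y₁) = 5.901×√(9.81×0.5861) = 14.15 m/s; q = V₁·y₁ = 8.293 m²/s. V₂ = q/y₂ = 8.293/4.607 = 1.800 m/s. E₁ = y₁ + V₁²/2g = 10.79 m; E₂ = y₂ + V₂²/2g = 4.772 m. ΔE = E₁ − E₂ = 6.019 m.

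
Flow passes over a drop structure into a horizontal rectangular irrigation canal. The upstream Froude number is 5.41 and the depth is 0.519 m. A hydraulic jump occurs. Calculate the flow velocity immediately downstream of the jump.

Fr₁ = 5.41 (given).
Conjugate-depth relation: y₂/y₁ = ½[√(1 + 8Fr₁²) − 1] = ½[√235.1 − 1] = 7.17.
y₂ = 7.17 × 0.519 = 3.72 m.
V₁ = Fr₁·√(g·y₁) = 5.41×√(9.81×0.519) = 12.2 m/s; q = V₁·y₁ = 6.34 m²/s.
V₂ = q/y₂ = 6.34/3.72 = 1.70 m/s.

V₂ = 1.70 m/s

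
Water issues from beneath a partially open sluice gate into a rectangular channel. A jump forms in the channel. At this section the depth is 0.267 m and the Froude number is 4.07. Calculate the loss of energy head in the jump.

ΔE = 0.990 m

Fr₁ = 4.07 (given).
From the momentum equation for a rectangular channel, y₂/y₁ = ½[√(1 + 8Fr₁²) − 1] = ½[√133.5 − 1] = 5.28.
y₂ = 5.28 × 0.267 = 1.41 m.
V₁ = Fr₁·√(g·y₁) = 4.07×√(9.81×0.267) = 6.59 m/s; q = V₁·y₁ = 1.76 m²/s. V₂ = q/y₂ = 1.76/1.41 = 1.25 m/s. E₁ = y₁ + V₁²/2g = 2.48 m; E₂ = y₂ + V₂²/2g = 1.49 m. ΔE = E₁ − E₂ = 0.990 m.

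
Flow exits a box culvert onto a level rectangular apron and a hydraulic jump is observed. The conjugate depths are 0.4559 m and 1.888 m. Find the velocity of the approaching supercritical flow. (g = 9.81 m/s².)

For a rectangular channel the momentum equation gives q² = ½·g·y₁·y₂·(y₁ + y₂) = ½×9.81×0.4559×1.888×2.344 = 9.896.
q = √9.896 = 3.146 m²/s.
V₁ = q/y₁ = 3.146/0.4559 = 6.900 m/s.

V₁ = 6.900 m/s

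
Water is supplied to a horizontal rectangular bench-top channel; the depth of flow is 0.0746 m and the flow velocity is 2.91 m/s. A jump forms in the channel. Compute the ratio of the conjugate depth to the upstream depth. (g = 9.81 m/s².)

Fr₁ = V₁/√(g·y₁) = 2.91/√(9.81×0.0746) = 3.40.
Bélanger equation: y₂/y₁ = ½[√(1 + 8Fr₁²) − 1] = ½[√93.57 − 1] = 4.34.

y₂/y₁ = 4.34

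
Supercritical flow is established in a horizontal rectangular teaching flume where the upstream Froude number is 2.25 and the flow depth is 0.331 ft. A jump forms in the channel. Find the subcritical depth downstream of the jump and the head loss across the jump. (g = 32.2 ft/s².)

Fr₁ = 2.25 (given).
Conjugate-depth relation: y₂/y₁ = ½[√(1 + 8Fr₁²) − 1] = ½[√41.50 − 1] = 2.72.
y₂ = 2.72 × 0.331 = 0.901 ft.
V₁ = Fr₁·√(g·y₁) = 2.25×√(32.2×0.331) = 7.35 ft/s; q = V₁·y₁ = 2.43 ft²/s. V₂ = q/y₂ = 2.43/0.901 = 2.70 ft/s. E₁ = y₁ + V₁²/2g = 1.17 ft; E₂ = y₂ + V₂²/2g = 1.01 ft. ΔE = E₁ − E₂ = 0.155 ft.

y₂ = 0.901 ft; ΔE = 0.155 ft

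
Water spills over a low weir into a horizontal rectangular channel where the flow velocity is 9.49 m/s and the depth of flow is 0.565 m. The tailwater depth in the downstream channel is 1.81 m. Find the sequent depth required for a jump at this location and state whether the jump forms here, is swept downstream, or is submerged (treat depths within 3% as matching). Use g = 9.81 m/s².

Fr₁ = V₁/√(g·y₁) = 9.49/√(9.81×0.565) = 4.03.
Sequent-depth ratio: y₂/y₁ = ½[√(1 + 8Fr₁²) − 1] = ½[√131.0 − 1] = 5.22.
y₂ = 5.22 × 0.565 = 2.95 m.
Tailwater y_tw = 1.81 m: y_tw < y₂, so the jump is swept downstream.

y₂ = 2.95 m; the jump is swept downstream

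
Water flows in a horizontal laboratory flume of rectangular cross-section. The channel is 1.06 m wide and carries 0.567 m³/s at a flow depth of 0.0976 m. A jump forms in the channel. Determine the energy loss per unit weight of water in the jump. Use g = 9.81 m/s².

q = Q/b = 0.567/1.06 = 0.535 m²/s; V₁ = q/y₁ = 5.48 m/s. Fr₁ = V₁/√(g·y₁) = 5.60.
By Bélanger, y₂/y₁ = ½[√(1 + 8Fr₁²) − 1] = ½[√252.0 − 1] = 7.44.
y₂ = 7.44 × 0.0976 = 0.726 m.
V₂ = q/y₂ = 0.535/0.726 = 0.737 m/s. E₁ = y₁ + V₁²/2g = 1.63 m; E₂ = y₂ + V₂²/2g = 0.754 m. ΔE = E₁ − E₂ = 0.875 m.

ΔE = 0.875 m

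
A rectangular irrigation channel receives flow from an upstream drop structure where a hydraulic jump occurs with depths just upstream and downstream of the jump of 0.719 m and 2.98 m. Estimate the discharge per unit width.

For a rectangular channel the momentum equation gives q² = ½·g·y₁·y₂·(y₁ + y₂) = ½×9.81×0.719×2.98×3.70 = 38.9.
q = √38.9 = 6.23 m²/s.

q = 6.23 m²/s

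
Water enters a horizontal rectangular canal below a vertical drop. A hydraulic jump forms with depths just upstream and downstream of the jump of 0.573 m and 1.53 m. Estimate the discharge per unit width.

q = 3.01 m²/s

For a rectangular channel the momentum equation gives q² = ½·g·y₁·y₂·(y₁ + y₂) = ½×9.81×0.573×1.53×2.10 = 9.04.
q = √9.04 = 3.01 m²/s.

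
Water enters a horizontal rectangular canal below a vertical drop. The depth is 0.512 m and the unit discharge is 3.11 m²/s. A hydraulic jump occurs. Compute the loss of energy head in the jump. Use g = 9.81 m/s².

ΔE = 0.503 m

V₁ = q/y₁ = 3.11/0.512 = 6.07 m/s. Fr₁ = V₁/√(g·y₁) = 6.07/√(9.81×0.512) = 2.71.
From the momentum equation for a rectangular channel, y₂/y₁ = ½[√(1 + 8Fr₁²) − 1] = ½[√59.77 − 1] = 3.37.
y₂ = 3.37 × 0.512 = 1.72 m.
Head loss: ΔE = (y₂ − y₁)³/(4y₁y₂) = (1.72 − 0.512)³/(4×0.512×1.72) = 1.78/3.53 = 0.503 m.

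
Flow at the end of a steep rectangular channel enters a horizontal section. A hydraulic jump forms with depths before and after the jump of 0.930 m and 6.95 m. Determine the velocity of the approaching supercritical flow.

V₁ = 17.0 m/s

For a rectangular channel the momentum equation gives q² = ½·g·y₁·y₂·(y₁ + y₂) = ½×9.81×0.930×6.95×7.88 = 250.
q = √250 = 15.8 m²/s.
V₁ = q/y₁ = 15.8/0.930 = 17.0 m/s.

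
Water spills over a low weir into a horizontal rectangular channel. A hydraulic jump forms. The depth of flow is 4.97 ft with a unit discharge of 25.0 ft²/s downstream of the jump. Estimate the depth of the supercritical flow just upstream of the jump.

y₁ = 1.25 ft

V₂ = q/y₂ = 25.0/4.97 = 5.03 ft/s; Fr₂ = V₂/√(g·y₂) = 0.398.
Since the conjugate-depth ratio holds either way, y₁/y₂ = ½[√(1 + 8Fr₂²) − 1] = ½[√2.265 − 1] = 0.252.
y₁ = 0.252 × 4.97 = 1.25 ft.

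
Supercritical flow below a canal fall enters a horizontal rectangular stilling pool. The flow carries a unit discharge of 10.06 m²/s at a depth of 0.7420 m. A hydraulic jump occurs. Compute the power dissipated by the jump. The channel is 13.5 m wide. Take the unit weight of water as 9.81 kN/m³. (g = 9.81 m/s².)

V₁ = q/y₁ = 10.06/0.7420 = 13.56 m/s. Fr₁ = V₁/√(g·y₁) = 13.56/√(9.81×0.7420) = 5.025.
Conjugate-depth relation: y₂/y₁ = ½[√(1 + 8Fr₁²) − 1] = ½[√203.03 − 1] = 6.624.
y₂ = 6.624 × 0.7420 = 4.915 m.
Head loss: ΔE = (y₂ − y₁)³/(4y₁y₂) = (4.915 − 0.7420)³/(4×0.7420×4.915) = 72.68/14.59 = 4.982 m.
Q = q·b = 10.06 × 13.5 = 135.8 m³/s. P = γ·Q·ΔE = 9.81 × 135.8 × 4.982 = 6638 kW.

P = 6638 kW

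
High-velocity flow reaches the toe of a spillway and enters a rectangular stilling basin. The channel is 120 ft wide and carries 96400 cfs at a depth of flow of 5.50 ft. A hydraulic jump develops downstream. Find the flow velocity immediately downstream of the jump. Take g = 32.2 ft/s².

q = Q/b = 96400/120 = 803 ft²/s; V₁ = q/y₁ = 146 ft/s. Fr₁ = V₁/√(g·y₁) = 11.0.
Sequent-depth ratio: y₂/y₁ = ½[√(1 + 8Fr₁²) − 1] = ½[√964.7 − 1] = 15.0.
y₂ = 15.0 × 5.50 = 82.7 ft.
V₂ = q/y₂ = 803/82.7 = 9.72 ft/s.

V₂ = 9.72 ft/s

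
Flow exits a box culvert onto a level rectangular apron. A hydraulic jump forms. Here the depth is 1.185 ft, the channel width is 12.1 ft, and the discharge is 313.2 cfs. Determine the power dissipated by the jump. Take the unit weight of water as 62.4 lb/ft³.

P = 101.9 hp

q = Q/b = 313.2/12.1 = 25.88 ft²/s; V₁ = q/y₁ = 21.84 ft/s. Fr₁ = V₁/√(g·y₁) = 3.536.
Sequent-depth ratio: y₂/y₁ = ½[√(1 + 8Fr₁²) − 1] = ½[√101.03 − 1] = 4.526.
y₂ = 4.526 × 1.185 = 5.363 ft.
Head loss: ΔE = (y₂ − y₁)³/(4y₁y₂) = (5.363 − 1.185)³/(4×1.185×5.363) = 72.93/25.42 = 2.869 ft.
P = γ·Q·ΔE/550 = 62.4 × 313.2 × 2.869 / 550 = 101.9 hp.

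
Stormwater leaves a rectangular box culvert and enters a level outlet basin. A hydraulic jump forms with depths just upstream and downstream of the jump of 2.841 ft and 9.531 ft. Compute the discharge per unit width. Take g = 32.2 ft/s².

q = 73.44 ft²/s

For a rectangular channel the momentum equation gives q² = ½·g·y₁·y₂·(y₁ + y₂) = ½×32.2×2.841×9.531×12.37 = 5394.
q = √5394 = 73.44 ft²/s.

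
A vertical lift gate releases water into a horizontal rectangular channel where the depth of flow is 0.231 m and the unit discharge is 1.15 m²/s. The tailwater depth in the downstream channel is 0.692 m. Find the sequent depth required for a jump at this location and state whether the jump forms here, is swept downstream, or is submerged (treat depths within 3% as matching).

y₂ = 0.971 m; the jump is swept downstream

V₁ = q/y₁ = 1.15/0.231 = 4.98 m/s. Fr₁ = V₁/√(g·y₁) = 4.98/√(9.81×0.231) = 3.31.
Bélanger equation: y₂/y₁ = ½[√(1 + 8Fr₁²) − 1] = ½[√88.49 − 1] = 4.20.
y₂ = 4.20 × 0.231 = 0.971 m.
Tailwater y_tw = 0.692 m: y_tw < y₂, so the jump is swept downstream.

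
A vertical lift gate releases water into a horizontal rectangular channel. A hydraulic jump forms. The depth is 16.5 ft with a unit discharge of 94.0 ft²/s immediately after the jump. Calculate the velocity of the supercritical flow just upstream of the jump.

V₁ = 51.8 ft/s

V₂ = q/y₂ = 94.0/16.5 = 5.70 ft/s; Fr₂ = V₂/√(g·y₂) = 0.247.
The Bélanger relation is symmetric: y₁/y₂ = ½[√(1 + 8Fr₂²) − 1] = ½[√1.489 − 1] = 0.110.
y₁ = 0.110 × 16.5 = 1.82 ft.
V₁ = q/y₁ = 94.0/1.82 = 51.8 ft/s.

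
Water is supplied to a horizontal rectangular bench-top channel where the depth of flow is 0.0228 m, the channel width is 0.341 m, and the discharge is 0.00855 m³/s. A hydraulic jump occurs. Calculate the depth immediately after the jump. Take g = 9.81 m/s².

y₂ = 0.0644 m

q = Q/b = 0.00855/0.341 = 0.0251 m²/s; V₁ = q/y₁ = 1.10 m/s. Fr₁ = V₁/√(g·y₁) = 2.33.
Sequent-depth ratio: y₂/y₁ = ½[√(1 + 8Fr₁²) − 1] = ½[√44.26 − 1] = 2.83.
y₂ = 2.83 × 0.0228 = 0.0644 m.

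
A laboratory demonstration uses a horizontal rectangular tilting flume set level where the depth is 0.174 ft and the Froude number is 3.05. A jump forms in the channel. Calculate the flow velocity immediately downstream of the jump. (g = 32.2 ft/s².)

V₂ = 1.88 ft/s

Fr₁ = 3.05 (given).
Sequent-depth ratio: y₂/y₁ = ½[√(1 + 8Fr₁²) − 1] = ½[√75.42 − 1] = 3.84.
y₂ = 3.84 × 0.174 = 0.669 ft.
V₁ = Fr₁·√(g·y₁) = 3.05×√(32.2×0.174) = 7.22 ft/s; q = V₁·y₁ = 1.26 ft²/s.
V₂ = q/y₂ = 1.26/0.669 = 1.88 ft/s.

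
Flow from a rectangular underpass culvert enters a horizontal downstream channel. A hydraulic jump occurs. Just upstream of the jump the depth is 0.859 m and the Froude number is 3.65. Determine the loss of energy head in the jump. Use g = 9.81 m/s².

Fr₁ = 3.65 (given).
Bélanger equation: y₂/y₁ = ½[√(1 + 8Fr₁²) − 1] = ½[√107.6 − 1] = 4.69.
y₂ = 4.69 × 0.859 = 4.03 m.
Head loss: ΔE = (y₂ − y₁)³/(4y₁y₂) = (4.03 − 0.859)³/(4×0.859×4.03) = 31.7/13.8 = 2.30 m.

ΔE = 2.30 m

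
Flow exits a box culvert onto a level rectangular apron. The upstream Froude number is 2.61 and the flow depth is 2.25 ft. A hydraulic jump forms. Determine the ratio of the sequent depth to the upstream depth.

Fr₁ = 2.61 (given).
By Bélanger, y₂/y₁ = ½[√(1 + 8Fr₁²) − 1] = ½[√55.50 − 1] = 3.22.

y₂/y₁ = 3.22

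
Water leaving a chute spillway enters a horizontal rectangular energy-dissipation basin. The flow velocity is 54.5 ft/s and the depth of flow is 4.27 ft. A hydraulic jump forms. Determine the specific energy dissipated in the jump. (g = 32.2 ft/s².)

Fr₁ = V₁/√(g·y₁) = 54.5/√(32.2×4.27) = 4.65.
By Bélanger, y₂/y₁ = ½[√(1 + 8Fr₁²) − 1] = ½[√173.8 − 1] = 6.09.
y₂ = 6.09 × 4.27 = 26.0 ft.
Head loss: ΔE = (y₂ − y₁)³/(4y₁y₂) = (26.0 − 4.27)³/(4×4.27×26.0) = 10279/444 = 23.1 ft.

ΔE = 23.1 ft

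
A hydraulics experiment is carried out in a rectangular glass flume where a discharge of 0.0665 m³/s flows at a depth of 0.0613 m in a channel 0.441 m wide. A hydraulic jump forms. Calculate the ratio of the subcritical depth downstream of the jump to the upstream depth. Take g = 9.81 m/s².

y₂/y₁ = 4.01

q = Q/b = 0.0665/0.441 = 0.151 m²/s; V₁ = q/y₁ = 2.46 m/s. Fr₁ = V₁/√(g·y₁) = 3.17.
Sequent-depth ratio: y₂/y₁ = ½[√(1 + 8Fr₁²) − 1] = ½[√81.50 − 1] = 4.01.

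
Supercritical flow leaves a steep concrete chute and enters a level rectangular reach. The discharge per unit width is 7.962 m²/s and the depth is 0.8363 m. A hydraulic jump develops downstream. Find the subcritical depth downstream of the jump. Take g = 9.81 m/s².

V₁ = q/y₁ = 7.962/0.8363 = 9.521 m/s. Fr₁ = V₁/√(g·y₁) = 9.521/√(9.81×0.8363) = 3.324.
Sequent-depth ratio: y₂/y₁ = ½[√(1 + 8Fr₁²) − 1] = ½[√89.385 − 1] = 4.227.
y₂ = 4.227 × 0.8363 = 3.535 m.

y₂ = 3.535 m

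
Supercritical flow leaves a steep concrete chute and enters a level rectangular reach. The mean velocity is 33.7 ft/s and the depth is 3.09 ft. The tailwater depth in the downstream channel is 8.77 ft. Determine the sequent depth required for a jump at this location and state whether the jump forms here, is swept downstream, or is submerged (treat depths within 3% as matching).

y₂ = 13.3 ft; the jump is swept downstream

Fr₁ = V₁/√(g·y₁) = 33.7/√(32.2×3.09) = 3.38.
By Bélanger, y₂/y₁ = ½[√(1 + 8Fr₁²) − 1] = ½[√92.31 − 1] = 4.30.
y₂ = 4.30 × 3.09 = 13.3 ft.
Tailwater y_tw = 8.77 ft: y_tw < y₂, so the jump is swept downstream.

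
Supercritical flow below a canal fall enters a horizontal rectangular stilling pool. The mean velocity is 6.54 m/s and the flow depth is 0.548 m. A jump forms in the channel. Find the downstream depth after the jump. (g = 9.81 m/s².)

Fr₁ = V₁/√(g·y₁) = 6.54/√(9.81×0.548) = 2.82.
Bélanger equation: y₂/y₁ = ½[√(1 + 8Fr₁²) − 1] = ½[√64.65 − 1] = 3.52.
y₂ = 3.52 × 0.548 = 1.93 m.

y₂ = 1.93 m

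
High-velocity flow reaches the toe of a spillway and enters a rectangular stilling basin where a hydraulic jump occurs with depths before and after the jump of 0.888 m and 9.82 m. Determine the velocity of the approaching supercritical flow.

For a rectangular channel the momentum equation gives q² = ½·g·y₁·y₂·(y₁ + y₂) = ½×9.81×0.888×9.82×10.7 = 458.
q = √458 = 21.4 m²/s.
V₁ = q/y₁ = 21.4/0.888 = 24.1 m/s.

V₁ = 24.1 m/s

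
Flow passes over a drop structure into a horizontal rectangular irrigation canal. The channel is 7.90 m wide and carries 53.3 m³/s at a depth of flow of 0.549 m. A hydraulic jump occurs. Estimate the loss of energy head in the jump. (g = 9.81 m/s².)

ΔE = 4.24 m

q = Q/b = 53.3/7.90 = 6.75 m²/s; V₁ = q/y₁ = 12.3 m/s. Fr₁ = V₁/√(g·y₁) = 5.30.
By Bélanger, y₂/y₁ = ½[√(1 + 8Fr₁²) − 1] = ½[√225.3 − 1] = 7.01.
y₂ = 7.01 × 0.549 = 3.85 m.
V₂ = q/y₂ = 6.75/3.85 = 1.75 m/s. E₁ = y₁ + V₁²/2g = 8.25 m; E₂ = y₂ + V₂²/2g = 4.00 m. ΔE = E₁ − E₂ = 4.24 m.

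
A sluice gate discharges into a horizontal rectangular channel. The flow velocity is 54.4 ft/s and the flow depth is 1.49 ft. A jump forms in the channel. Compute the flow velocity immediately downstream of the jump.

Fr₁ = V₁/√(g·y₁) = 54.4/√(32.2×1.49) = 7.85.
Bélanger equation: y₂/y₁ = ½[√(1 + 8Fr₁²) − 1] = ½[√494.5 − 1] = 10.6.
y₂ = 10.6 × 1.49 = 15.8 ft.
q = V₁·y₁ = 54.4 × 1.49 = 81.1 ft²/s.
V₂ = q/y₂ = 81.1/15.8 = 5.12 ft/s.

V₂ = 5.12 ft/s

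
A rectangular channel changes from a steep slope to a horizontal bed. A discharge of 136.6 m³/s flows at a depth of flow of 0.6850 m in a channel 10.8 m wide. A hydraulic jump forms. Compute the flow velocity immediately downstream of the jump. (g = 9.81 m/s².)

q = Q/b = 136.6/10.8 = 12.65 m²/s; V₁ = q/y₁ = 18.46 m/s. Fr₁ = V₁/√(g·y₁) = 7.123.
Bélanger equation: y₂/y₁ = ½[√(1 + 8Fr₁²) − 1] = ½[√406.89 − 1] = 9.586.
y₂ = 9.586 × 0.6850 = 6.566 m.
V₂ = q/y₂ = 12.65/6.566 = 1.926 m/s.

V₂ = 1.926 m/s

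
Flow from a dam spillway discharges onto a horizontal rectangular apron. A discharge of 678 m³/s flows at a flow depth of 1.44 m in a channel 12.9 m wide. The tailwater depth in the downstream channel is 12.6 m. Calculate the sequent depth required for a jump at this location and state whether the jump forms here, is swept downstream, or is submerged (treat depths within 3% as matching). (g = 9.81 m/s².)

y₂ = 19.1 m; the jump is swept downstream

q = Q/b = 678/12.9 = 52.6 m²/s; V₁ = q/y₁ = 36.5 m/s. Fr₁ = V₁/√(g·y₁) = 9.71.
By Bélanger, y₂/y₁ = ½[√(1 + 8Fr₁²) − 1] = ½[√755.4 − 1] = 13.2.
y₂ = 13.2 × 1.44 = 19.1 m.
Tailwater y_tw = 12.6 m: y_tw < y₂, so the jump is swept downstream.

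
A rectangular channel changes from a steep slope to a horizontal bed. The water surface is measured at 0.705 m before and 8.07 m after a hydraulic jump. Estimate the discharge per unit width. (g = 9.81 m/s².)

q = 15.6 m²/s

For a rectangular channel the momentum equation gives q² = ½·g·y₁·y₂·(y₁ + y₂) = ½×9.81×0.705×8.07×8.78 = 245.
q = √245 = 15.6 m²/s.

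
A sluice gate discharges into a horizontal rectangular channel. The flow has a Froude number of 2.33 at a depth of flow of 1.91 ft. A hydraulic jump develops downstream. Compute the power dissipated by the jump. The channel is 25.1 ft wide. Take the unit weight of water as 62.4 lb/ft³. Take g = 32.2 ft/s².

Fr₁ = 2.33 (given).
Sequent-depth ratio: y₂/y₁ = ½[√(1 + 8Fr₁²) − 1] = ½[√44.43 − 1] = 2.83.
y₂ = 2.83 × 1.91 = 5.41 ft.
V₁ = Fr₁·√(g·y₁) = 2.33×√(32.2×1.91) = 18.3 ft/s; q = V₁·y₁ = 34.9 ft²/s. V₂ = q/y₂ = 34.9/5.41 = 6.45 ft/s. E₁ = y₁ + V₁²/2g = 7.09 ft; E₂ = y₂ + V₂²/2g = 6.06 ft. ΔE = E₁ − E₂ = 1.04 ft.
Q = q·b = 34.9 × 25.1 = 876 cfs. P = γ·Q·ΔE/550 = 62.4 × 876 × 1.04 / 550 = 103 hp.

P = 103 hp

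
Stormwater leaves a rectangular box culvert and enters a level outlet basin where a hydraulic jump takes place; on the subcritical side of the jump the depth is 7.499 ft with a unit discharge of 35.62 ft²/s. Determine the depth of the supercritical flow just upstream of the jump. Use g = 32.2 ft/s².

y₁ = 1.207 ft

V₂ = q/y₂ = 35.62/7.499 = 4.750 ft/s; Fr₂ = V₂/√(g·y₂) = 0.3057.
From the momentum equation (using Fr₂), y₁/y₂ = ½[√(1 + 8Fr₂²) − 1] = ½[√1.7475 − 1] = 0.1610.
y₁ = 0.1610 × 7.499 = 1.207 ft.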